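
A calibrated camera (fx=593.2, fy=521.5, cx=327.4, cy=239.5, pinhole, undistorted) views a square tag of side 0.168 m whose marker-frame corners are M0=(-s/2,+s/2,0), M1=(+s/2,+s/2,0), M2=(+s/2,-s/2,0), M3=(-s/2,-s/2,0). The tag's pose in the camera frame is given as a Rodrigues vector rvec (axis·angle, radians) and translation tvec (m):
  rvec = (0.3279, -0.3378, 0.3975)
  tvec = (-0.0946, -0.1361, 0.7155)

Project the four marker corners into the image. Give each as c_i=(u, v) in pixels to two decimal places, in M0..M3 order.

Intrinsics K: fx=593.2, fy=521.5, cx=327.4, cy=239.5
Marker side s = 0.168 m; corners in marker frame (Z=0):
  M0 = (-0.0840, +0.0840, 0)
  M1 = (+0.0840, +0.0840, 0)
  M2 = (+0.0840, -0.0840, 0)
  M3 = (-0.0840, -0.0840, 0)
rvec = (0.3279, -0.3378, 0.3975), |rvec| = θ = 0.61614 rad = 35.302°
Rodrigues: sinθ=0.57789, 1−cosθ=0.18389; R = I + sinθ·[k]× + (1−cosθ)·[k]×²:
    [+0.86819 -0.42647 -0.25369]
    [+0.31917 +0.87138 -0.37258]
    [+0.37996 +0.24250 +0.89265]
t = (-0.0946, -0.1361, 0.7155) m
M0: Pc = R·M0+t = (-0.20335, -0.08971, +0.70395); u = 593.2·(-0.20335)/0.70395 + 327.4 = 156.0414, v = 521.5·(-0.08971)/0.70395 + 239.5 = 173.0385
M1: Pc = R·M1+t = (-0.05750, -0.03609, +0.76779); u = 593.2·(-0.05750)/0.76779 + 327.4 = 282.9783, v = 521.5·(-0.03609)/0.76779 + 239.5 = 214.9845
M2: Pc = R·M2+t = (+0.01415, -0.18249, +0.72705); u = 593.2·(+0.01415)/0.72705 + 327.4 = 338.9467, v = 521.5·(-0.18249)/0.72705 + 239.5 = 108.6054
M3: Pc = R·M3+t = (-0.13170, -0.23611, +0.66321); u = 593.2·(-0.13170)/0.66321 + 327.4 = 209.5992, v = 521.5·(-0.23611)/0.66321 + 239.5 = 53.8438

c0=(156.04, 173.04) c1=(282.98, 214.98) c2=(338.95, 108.61) c3=(209.60, 53.84)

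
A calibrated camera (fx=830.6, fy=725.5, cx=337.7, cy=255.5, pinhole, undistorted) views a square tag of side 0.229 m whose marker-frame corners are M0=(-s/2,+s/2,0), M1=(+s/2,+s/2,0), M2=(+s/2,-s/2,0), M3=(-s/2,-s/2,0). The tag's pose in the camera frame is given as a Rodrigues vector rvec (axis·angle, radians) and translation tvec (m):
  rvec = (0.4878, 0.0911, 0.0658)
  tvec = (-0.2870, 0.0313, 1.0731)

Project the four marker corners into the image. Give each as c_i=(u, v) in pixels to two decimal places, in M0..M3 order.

c0=(40.98, 333.79) c1=(205.60, 347.54) c2=(199.29, 212.51) c3=(17.51, 199.48)

Intrinsics K: fx=830.6, fy=725.5, cx=337.7, cy=255.5
Marker side s = 0.229 m; corners in marker frame (Z=0):
  M0 = (-0.1145, +0.1145, 0)
  M1 = (+0.1145, +0.1145, 0)
  M2 = (+0.1145, -0.1145, 0)
  M3 = (-0.1145, -0.1145, 0)
rvec = (0.4878, 0.0911, 0.0658), |rvec| = θ = 0.50058 rad = 28.681°
Rodrigues: sinθ=0.47993, 1−cosθ=0.12269; R = I + sinθ·[k]× + (1−cosθ)·[k]×²:
    [+0.99382 -0.04133 +0.10306]
    [+0.08485 +0.88137 -0.46475]
    [-0.07163 +0.47062 +0.87943]
t = (-0.2870, 0.0313, 1.0731) m
M0: Pc = R·M0+t = (-0.40552, +0.12250, +1.13519); u = 830.6·(-0.40552)/1.13519 + 337.7 = 40.9839, v = 725.5·(+0.12250)/1.13519 + 255.5 = 333.7912
M1: Pc = R·M1+t = (-0.17794, +0.14193, +1.11878); u = 830.6·(-0.17794)/1.11878 + 337.7 = 205.5951, v = 725.5·(+0.14193)/1.11878 + 255.5 = 347.5386
M2: Pc = R·M2+t = (-0.16848, -0.05990, +1.01101); u = 830.6·(-0.16848)/1.01101 + 337.7 = 199.2881, v = 725.5·(-0.05990)/1.01101 + 255.5 = 212.5145
M3: Pc = R·M3+t = (-0.39606, -0.07933, +1.02742); u = 830.6·(-0.39606)/1.02742 + 337.7 = 17.5107, v = 725.5·(-0.07933)/1.02742 + 255.5 = 199.4807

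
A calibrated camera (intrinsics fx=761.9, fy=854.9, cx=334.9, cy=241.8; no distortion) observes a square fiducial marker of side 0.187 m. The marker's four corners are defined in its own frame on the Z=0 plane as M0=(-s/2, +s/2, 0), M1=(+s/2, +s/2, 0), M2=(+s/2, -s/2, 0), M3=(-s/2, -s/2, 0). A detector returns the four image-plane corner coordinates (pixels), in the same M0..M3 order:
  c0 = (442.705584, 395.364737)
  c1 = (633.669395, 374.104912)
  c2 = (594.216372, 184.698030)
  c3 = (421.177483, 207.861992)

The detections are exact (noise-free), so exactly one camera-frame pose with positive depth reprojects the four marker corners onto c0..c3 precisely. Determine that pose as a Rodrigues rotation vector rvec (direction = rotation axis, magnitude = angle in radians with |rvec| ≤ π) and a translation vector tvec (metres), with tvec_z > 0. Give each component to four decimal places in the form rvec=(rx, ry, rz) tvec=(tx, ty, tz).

Intrinsics K: fx=761.9, fy=854.9, cx=334.9, cy=241.8
Marker side s = 0.187 m; corners in marker frame (Z=0):
  M0 = (-0.0935, +0.0935, 0)
  M1 = (+0.0935, +0.0935, 0)
  M2 = (+0.0935, -0.0935, 0)
  M3 = (-0.0935, -0.0935, 0)
Detected image corners:
  c0 = (442.705584, 395.364737) px
  c1 = (633.669395, 374.104912) px
  c2 = (594.216372, 184.698030) px
  c3 = (421.177483, 207.861992) px
Planar DLT: solve 8×8 A·h = b for H (H[2,2]=1):
  H  [+911.45293 -102.90367 +521.24988]
  H  [-152.09869 +860.26448 +286.15358]
  H  [-0.11386 -0.50760 +1.00000]
B = K⁻¹H; ‖b₁‖=1.259981, ‖b₂‖=1.259981; λ = 2/(‖b₁‖+‖b₂‖) = 0.793663, sign → tz>0 ⇒ λ=+0.793663
r₁ = λ·B[:,0] = (+0.98917,-0.11564,-0.09037); r₂ = λ·B[:,1] = (+0.06989,+0.91259,-0.40286)
r₃ = r₁×r₂ = (+0.12906,+0.39218,+0.91079); SVD([r₁ r₂ r₃]) → R = UVᵀ:
  R  [+0.98917 +0.06989 +0.12906]
  R  [-0.11564 +0.91259 +0.39218]
  R  [-0.09037 -0.40286 +0.91079]
t = (+0.19412, +0.04118, +0.79366) m
tr R = 2.812549; θ = arccos((tr R − 1)/2) = 0.436411 rad = 25.005°
axis k = ((R−Rᵀ)₃₂, (R−Rᵀ)₁₃, (R−Rᵀ)₂₁) / (2 sinθ) = (-0.940461, +0.259553, -0.219467)
rvec = θ·k = (-0.410427, +0.113272, -0.095778)

rvec=(-0.4104, 0.1133, -0.0958) tvec=(0.1941, 0.0412, 0.7937)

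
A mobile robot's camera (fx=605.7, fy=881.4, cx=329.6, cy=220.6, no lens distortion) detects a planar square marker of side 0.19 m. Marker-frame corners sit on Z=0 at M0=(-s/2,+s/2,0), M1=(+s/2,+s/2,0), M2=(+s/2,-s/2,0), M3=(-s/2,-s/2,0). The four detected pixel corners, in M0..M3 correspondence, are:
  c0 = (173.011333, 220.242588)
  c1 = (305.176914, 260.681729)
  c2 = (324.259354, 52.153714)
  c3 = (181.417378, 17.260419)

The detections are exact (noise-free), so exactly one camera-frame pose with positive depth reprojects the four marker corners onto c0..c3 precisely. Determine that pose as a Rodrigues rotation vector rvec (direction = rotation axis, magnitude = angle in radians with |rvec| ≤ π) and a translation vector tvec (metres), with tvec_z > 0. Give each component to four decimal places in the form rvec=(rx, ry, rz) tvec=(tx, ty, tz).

Intrinsics K: fx=605.7, fy=881.4, cx=329.6, cy=220.6
Marker side s = 0.19 m; corners in marker frame (Z=0):
  M0 = (-0.0950, +0.0950, 0)
  M1 = (+0.0950, +0.0950, 0)
  M2 = (+0.0950, -0.0950, 0)
  M3 = (-0.0950, -0.0950, 0)
Detected image corners:
  c0 = (173.011333, 220.242588) px
  c1 = (305.176914, 260.681729) px
  c2 = (324.259354, 52.153714) px
  c3 = (181.417378, 17.260419) px
Planar DLT: solve 8×8 A·h = b for H (H[2,2]=1):
  H  [+670.33406 +23.51377 +244.32360]
  H  [+169.50545 +1135.92493 +140.98999]
  H  [-0.21278 +0.38739 +1.00000]
B = K⁻¹H; ‖b₁‖=1.264940, ‖b₂‖=1.264940; λ = 2/(‖b₁‖+‖b₂‖) = 0.790551, sign → tz>0 ⇒ λ=+0.790551
r₁ = λ·B[:,0] = (+0.96645,+0.19413,-0.16821); r₂ = λ·B[:,1] = (-0.13596,+0.94219,+0.30625)
r₃ = r₁×r₂ = (+0.21794,-0.27310,+0.93697); SVD([r₁ r₂ r₃]) → R = UVᵀ:
  R  [+0.96645 -0.13596 +0.21794]
  R  [+0.19413 +0.94219 -0.27310]
  R  [-0.16821 +0.30625 +0.93697]
t = (-0.11130, -0.07140, +0.79055) m
tr R = 2.845610; θ = arccos((tr R − 1)/2) = 0.395498 rad = 22.660°
axis k = ((R−Rᵀ)₃₂, (R−Rᵀ)₁₃, (R−Rᵀ)₂₁) / (2 sinθ) = (+0.751882, +0.501149, +0.428396)
rvec = θ·k = (+0.297368, +0.198203, +0.169430)

rvec=(0.2974, 0.1982, 0.1694) tvec=(-0.1113, -0.0714, 0.7906)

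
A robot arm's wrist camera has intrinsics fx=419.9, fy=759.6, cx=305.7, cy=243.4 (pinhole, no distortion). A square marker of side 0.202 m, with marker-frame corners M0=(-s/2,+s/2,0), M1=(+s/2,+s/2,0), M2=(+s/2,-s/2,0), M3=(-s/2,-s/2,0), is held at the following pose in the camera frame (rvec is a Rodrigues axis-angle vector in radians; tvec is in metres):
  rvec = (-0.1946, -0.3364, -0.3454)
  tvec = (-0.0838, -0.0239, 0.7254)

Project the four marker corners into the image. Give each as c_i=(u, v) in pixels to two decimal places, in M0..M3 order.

c0=(220.83, 355.05) c1=(329.44, 283.24) c2=(288.97, 98.94) c3=(180.27, 149.31)

Intrinsics K: fx=419.9, fy=759.6, cx=305.7, cy=243.4
Marker side s = 0.202 m; corners in marker frame (Z=0):
  M0 = (-0.1010, +0.1010, 0)
  M1 = (+0.1010, +0.1010, 0)
  M2 = (+0.1010, -0.1010, 0)
  M3 = (-0.1010, -0.1010, 0)
rvec = (-0.1946, -0.3364, -0.3454), |rvec| = θ = 0.51994 rad = 29.790°
Rodrigues: sinθ=0.49683, 1−cosθ=0.13215; R = I + sinθ·[k]× + (1−cosθ)·[k]×²:
    [+0.88636 +0.36205 -0.28859]
    [-0.29805 +0.92317 +0.24275]
    [+0.35430 -0.12915 +0.92617]
t = (-0.0838, -0.0239, 0.7254) m
M0: Pc = R·M0+t = (-0.13676, +0.09944, +0.67657); u = 419.9·(-0.13676)/0.67657 + 305.7 = 220.8253, v = 759.6·(+0.09944)/0.67657 + 243.4 = 355.0463
M1: Pc = R·M1+t = (+0.04229, +0.03924, +0.74814); u = 419.9·(+0.04229)/0.74814 + 305.7 = 329.4353, v = 759.6·(+0.03924)/0.74814 + 243.4 = 283.2385
M2: Pc = R·M2+t = (-0.03084, -0.14724, +0.77423); u = 419.9·(-0.03084)/0.77423 + 305.7 = 288.9717, v = 759.6·(-0.14724)/0.77423 + 243.4 = 98.9394
M3: Pc = R·M3+t = (-0.20989, -0.08704, +0.70266); u = 419.9·(-0.20989)/0.70266 + 305.7 = 180.2729, v = 759.6·(-0.08704)/0.70266 + 243.4 = 149.3094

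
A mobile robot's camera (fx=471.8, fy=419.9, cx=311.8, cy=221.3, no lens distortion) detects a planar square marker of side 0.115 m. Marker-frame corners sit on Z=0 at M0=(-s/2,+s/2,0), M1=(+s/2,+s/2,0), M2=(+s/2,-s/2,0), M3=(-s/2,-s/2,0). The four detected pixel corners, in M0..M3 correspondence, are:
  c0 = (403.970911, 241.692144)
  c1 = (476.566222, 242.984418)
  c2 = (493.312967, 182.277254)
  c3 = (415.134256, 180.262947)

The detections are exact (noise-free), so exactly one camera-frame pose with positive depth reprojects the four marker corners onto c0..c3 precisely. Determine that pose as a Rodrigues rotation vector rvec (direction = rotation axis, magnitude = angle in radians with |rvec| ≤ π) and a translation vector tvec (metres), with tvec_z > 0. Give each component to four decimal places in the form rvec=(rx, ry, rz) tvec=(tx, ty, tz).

Intrinsics K: fx=471.8, fy=419.9, cx=311.8, cy=221.3
Marker side s = 0.115 m; corners in marker frame (Z=0):
  M0 = (-0.0575, +0.0575, 0)
  M1 = (+0.0575, +0.0575, 0)
  M2 = (+0.0575, -0.0575, 0)
  M3 = (-0.0575, -0.0575, 0)
Detected image corners:
  c0 = (403.970911, 241.692144) px
  c1 = (476.566222, 242.984418) px
  c2 = (493.312967, 182.277254) px
  c3 = (415.134256, 180.262947) px
Planar DLT: solve 8×8 A·h = b for H (H[2,2]=1):
  H  [+692.61218 +173.60509 +447.16551]
  H  [+32.25026 +670.75074 +212.96656]
  H  [+0.08495 +0.65975 +1.00000]
B = K⁻¹H; ‖b₁‖=1.414795, ‖b₂‖=1.414795; λ = 2/(‖b₁‖+‖b₂‖) = 0.706816, sign → tz>0 ⇒ λ=+0.706816
r₁ = λ·B[:,0] = (+0.99794,+0.02264,+0.06004); r₂ = λ·B[:,1] = (-0.04810,+0.88331,+0.46632)
r₃ = r₁×r₂ = (-0.04248,-0.46825,+0.88257); SVD([r₁ r₂ r₃]) → R = UVᵀ:
  R  [+0.99794 -0.04810 -0.04248]
  R  [+0.02264 +0.88331 -0.46825]
  R  [+0.06004 +0.46632 +0.88257]
t = (+0.20279, -0.01403, +0.70682) m
tr R = 2.763818; θ = arccos((tr R − 1)/2) = 0.490900 rad = 28.126°
axis k = ((R−Rᵀ)₃₂, (R−Rᵀ)₁₃, (R−Rᵀ)₂₁) / (2 sinθ) = (+0.991235, -0.108740, +0.075029)
rvec = θ·k = (+0.486597, -0.053380, +0.036832)

rvec=(0.4866, -0.0534, 0.0368) tvec=(0.2028, -0.0140, 0.7068)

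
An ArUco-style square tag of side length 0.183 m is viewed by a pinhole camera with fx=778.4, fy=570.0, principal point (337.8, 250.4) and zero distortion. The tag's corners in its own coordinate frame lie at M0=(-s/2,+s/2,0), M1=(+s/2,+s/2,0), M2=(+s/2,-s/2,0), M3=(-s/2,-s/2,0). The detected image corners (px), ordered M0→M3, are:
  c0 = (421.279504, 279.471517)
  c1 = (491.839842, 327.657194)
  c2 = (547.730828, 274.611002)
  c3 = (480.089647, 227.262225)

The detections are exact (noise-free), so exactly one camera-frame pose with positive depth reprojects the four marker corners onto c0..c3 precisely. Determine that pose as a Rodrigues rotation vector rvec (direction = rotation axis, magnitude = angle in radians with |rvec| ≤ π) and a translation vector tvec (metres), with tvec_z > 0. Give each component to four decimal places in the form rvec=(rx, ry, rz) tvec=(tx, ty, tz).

Intrinsics K: fx=778.4, fy=570.0, cx=337.8, cy=250.4
Marker side s = 0.183 m; corners in marker frame (Z=0):
  M0 = (-0.0915, +0.0915, 0)
  M1 = (+0.0915, +0.0915, 0)
  M2 = (+0.0915, -0.0915, 0)
  M3 = (-0.0915, -0.0915, 0)
Detected image corners:
  c0 = (421.279504, 279.471517) px
  c1 = (491.839842, 327.657194) px
  c2 = (547.730828, 274.611002) px
  c3 = (480.089647, 227.262225) px
Planar DLT: solve 8×8 A·h = b for H (H[2,2]=1):
  H  [+411.41177 -397.18776 +485.90945]
  H  [+280.37828 +239.68953 +276.98728]
  H  [+0.06994 -0.17280 +1.00000]
B = K⁻¹H; ‖b₁‖=0.682461, ‖b₂‖=0.682461; λ = 2/(‖b₁‖+‖b₂‖) = 1.465286, sign → tz>0 ⇒ λ=+1.465286
r₁ = λ·B[:,0] = (+0.72998,+0.67574,+0.10248); r₂ = λ·B[:,1] = (-0.63780,+0.72739,-0.25320)
r₃ = r₁×r₂ = (-0.24564,+0.11947,+0.96197); SVD([r₁ r₂ r₃]) → R = UVᵀ:
  R  [+0.72998 -0.63780 -0.24564]
  R  [+0.67574 +0.72739 +0.11947]
  R  [+0.10248 -0.25320 +0.96197]
t = (+0.27881, +0.06835, +1.46529) m
tr R = 2.419345; θ = arccos((tr R − 1)/2) = 0.781763 rad = 44.792°
axis k = ((R−Rᵀ)₃₂, (R−Rᵀ)₁₃, (R−Rᵀ)₂₁) / (2 sinθ) = (-0.264477, -0.247063, +0.932208)
rvec = θ·k = (-0.206758, -0.193145, +0.728766)

rvec=(-0.2068, -0.1931, 0.7288) tvec=(0.2788, 0.0683, 1.4653)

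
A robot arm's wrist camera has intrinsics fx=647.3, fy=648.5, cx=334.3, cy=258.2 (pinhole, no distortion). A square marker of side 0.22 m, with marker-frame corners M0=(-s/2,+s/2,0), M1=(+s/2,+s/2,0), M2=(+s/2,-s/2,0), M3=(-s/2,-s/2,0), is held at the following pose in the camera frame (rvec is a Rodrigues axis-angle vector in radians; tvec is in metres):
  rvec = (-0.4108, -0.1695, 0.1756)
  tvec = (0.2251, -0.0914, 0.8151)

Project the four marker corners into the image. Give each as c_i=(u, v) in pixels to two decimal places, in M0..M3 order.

c0=(422.91, 245.75) c1=(596.05, 283.16) c2=(591.01, 133.37) c3=(436.16, 94.97)

Intrinsics K: fx=647.3, fy=648.5, cx=334.3, cy=258.2
Marker side s = 0.22 m; corners in marker frame (Z=0):
  M0 = (-0.1100, +0.1100, 0)
  M1 = (+0.1100, +0.1100, 0)
  M2 = (+0.1100, -0.1100, 0)
  M3 = (-0.1100, -0.1100, 0)
rvec = (-0.4108, -0.1695, 0.1756), |rvec| = θ = 0.47783 rad = 27.378°
Rodrigues: sinθ=0.45985, 1−cosθ=0.11201; R = I + sinθ·[k]× + (1−cosθ)·[k]×²:
    [+0.97078 -0.13484 -0.19851]
    [+0.20315 +0.90209 +0.38074]
    [+0.12774 -0.40995 +0.90312]
t = (0.2251, -0.0914, 0.8151) m
M0: Pc = R·M0+t = (+0.10348, -0.01452, +0.75595); u = 647.3·(+0.10348)/0.75595 + 334.3 = 422.9086, v = 648.5·(-0.01452)/0.75595 + 258.2 = 245.7466
M1: Pc = R·M1+t = (+0.31705, +0.03018, +0.78406); u = 647.3·(+0.31705)/0.78406 + 334.3 = 596.0526, v = 648.5·(+0.03018)/0.78406 + 258.2 = 283.1591
M2: Pc = R·M2+t = (+0.34672, -0.16828, +0.87425); u = 647.3·(+0.34672)/0.87425 + 334.3 = 591.0133, v = 648.5·(-0.16828)/0.87425 + 258.2 = 133.3705
M3: Pc = R·M3+t = (+0.13315, -0.21298, +0.84614); u = 647.3·(+0.13315)/0.84614 + 334.3 = 436.1569, v = 648.5·(-0.21298)/0.84614 + 258.2 = 94.9709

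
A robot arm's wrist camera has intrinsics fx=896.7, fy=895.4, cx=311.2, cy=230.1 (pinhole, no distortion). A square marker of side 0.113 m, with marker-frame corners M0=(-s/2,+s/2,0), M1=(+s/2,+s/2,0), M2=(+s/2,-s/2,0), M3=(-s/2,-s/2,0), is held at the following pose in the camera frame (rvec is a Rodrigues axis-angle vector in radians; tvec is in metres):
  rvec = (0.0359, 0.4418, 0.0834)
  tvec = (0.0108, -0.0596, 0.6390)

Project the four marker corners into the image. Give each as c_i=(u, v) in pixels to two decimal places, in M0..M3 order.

c0=(251.69, 218.91) c1=(394.74, 232.51) c2=(407.61, 67.87) c3=(262.33, 66.14)

Intrinsics K: fx=896.7, fy=895.4, cx=311.2, cy=230.1
Marker side s = 0.113 m; corners in marker frame (Z=0):
  M0 = (-0.0565, +0.0565, 0)
  M1 = (+0.0565, +0.0565, 0)
  M2 = (+0.0565, -0.0565, 0)
  M3 = (-0.0565, -0.0565, 0)
rvec = (0.0359, 0.4418, 0.0834), |rvec| = θ = 0.45103 rad = 25.842°
Rodrigues: sinθ=0.43590, 1−cosθ=0.10000; R = I + sinθ·[k]× + (1−cosθ)·[k]×²:
    [+0.90063 -0.07280 +0.42844]
    [+0.08840 +0.99595 -0.01658]
    [-0.42550 +0.05281 +0.90342]
t = (0.0108, -0.0596, 0.6390) m
M0: Pc = R·M0+t = (-0.04420, -0.00832, +0.66602); u = 896.7·(-0.04420)/0.66602 + 311.2 = 251.6927, v = 895.4·(-0.00832)/0.66602 + 230.1 = 218.9100
M1: Pc = R·M1+t = (+0.05757, +0.00167, +0.61794); u = 896.7·(+0.05757)/0.61794 + 311.2 = 394.7433, v = 895.4·(+0.00167)/0.61794 + 230.1 = 232.5133
M2: Pc = R·M2+t = (+0.06580, -0.11088, +0.61198); u = 896.7·(+0.06580)/0.61198 + 311.2 = 407.6124, v = 895.4·(-0.11088)/0.61198 + 230.1 = 67.8732
M3: Pc = R·M3+t = (-0.03597, -0.12087, +0.66006); u = 896.7·(-0.03597)/0.66006 + 311.2 = 262.3311, v = 895.4·(-0.12087)/0.66006 + 230.1 = 66.1400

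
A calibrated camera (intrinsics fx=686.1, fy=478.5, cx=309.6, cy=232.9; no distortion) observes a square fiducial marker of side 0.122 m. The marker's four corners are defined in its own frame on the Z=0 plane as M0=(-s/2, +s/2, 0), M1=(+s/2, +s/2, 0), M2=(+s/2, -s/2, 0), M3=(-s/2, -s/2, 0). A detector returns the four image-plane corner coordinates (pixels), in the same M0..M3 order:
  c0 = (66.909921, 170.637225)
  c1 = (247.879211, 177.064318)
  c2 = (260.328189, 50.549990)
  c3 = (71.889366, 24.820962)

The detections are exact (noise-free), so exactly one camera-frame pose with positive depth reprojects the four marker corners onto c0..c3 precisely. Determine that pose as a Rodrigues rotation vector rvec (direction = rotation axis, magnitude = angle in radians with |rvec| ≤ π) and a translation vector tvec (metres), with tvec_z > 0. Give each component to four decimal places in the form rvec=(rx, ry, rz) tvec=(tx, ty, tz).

Intrinsics K: fx=686.1, fy=478.5, cx=309.6, cy=232.9
Marker side s = 0.122 m; corners in marker frame (Z=0):
  M0 = (-0.0610, +0.0610, 0)
  M1 = (+0.0610, +0.0610, 0)
  M2 = (+0.0610, -0.0610, 0)
  M3 = (-0.0610, -0.0610, 0)
Detected image corners:
  c0 = (66.909921, 170.637225) px
  c1 = (247.879211, 177.064318) px
  c2 = (260.328189, 50.549990) px
  c3 = (71.889366, 24.820962) px
Planar DLT: solve 8×8 A·h = b for H (H[2,2]=1):
  H  [+1693.85497 -11.37477 +167.93965]
  H  [+248.02958 +1151.35275 +107.91109]
  H  [+1.11656 +0.38416 +1.00000]
B = K⁻¹H; ‖b₁‖=2.260189, ‖b₂‖=2.260189; λ = 2/(‖b₁‖+‖b₂‖) = 0.442441, sign → tz>0 ⇒ λ=+0.442441
r₁ = λ·B[:,0] = (+0.86939,-0.01111,+0.49401); r₂ = λ·B[:,1] = (-0.08403,+0.98186,+0.16997)
r₃ = r₁×r₂ = (-0.48694,-0.18928,+0.85268); SVD([r₁ r₂ r₃]) → R = UVᵀ:
  R  [+0.86939 -0.08403 -0.48694]
  R  [-0.01111 +0.98186 -0.18928]
  R  [+0.49401 +0.16997 +0.85268]
t = (-0.09135, -0.11557, +0.44244) m
tr R = 2.703927; θ = arccos((tr R − 1)/2) = 0.551072 rad = 31.574°
axis k = ((R−Rᵀ)₃₂, (R−Rᵀ)₁₃, (R−Rᵀ)₂₁) / (2 sinθ) = (+0.343054, -0.936731, +0.069635)
rvec = θ·k = (+0.189048, -0.516206, +0.038374)

rvec=(0.1890, -0.5162, 0.0384) tvec=(-0.0914, -0.1156, 0.4424)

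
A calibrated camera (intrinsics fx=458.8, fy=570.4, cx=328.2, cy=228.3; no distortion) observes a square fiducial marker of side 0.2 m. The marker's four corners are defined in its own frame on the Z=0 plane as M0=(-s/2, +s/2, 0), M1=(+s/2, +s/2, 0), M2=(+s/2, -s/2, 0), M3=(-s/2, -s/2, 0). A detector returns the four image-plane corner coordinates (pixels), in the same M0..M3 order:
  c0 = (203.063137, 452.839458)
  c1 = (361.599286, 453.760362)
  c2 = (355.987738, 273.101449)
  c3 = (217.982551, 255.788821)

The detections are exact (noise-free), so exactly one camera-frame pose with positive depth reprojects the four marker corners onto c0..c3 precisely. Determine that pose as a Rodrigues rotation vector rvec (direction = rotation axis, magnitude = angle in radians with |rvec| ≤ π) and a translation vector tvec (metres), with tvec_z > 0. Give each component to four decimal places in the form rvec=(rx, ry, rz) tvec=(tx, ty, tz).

Intrinsics K: fx=458.8, fy=570.4, cx=328.2, cy=228.3
Marker side s = 0.2 m; corners in marker frame (Z=0):
  M0 = (-0.1000, +0.1000, 0)
  M1 = (+0.1000, +0.1000, 0)
  M2 = (+0.1000, -0.1000, 0)
  M3 = (-0.1000, -0.1000, 0)
Detected image corners:
  c0 = (203.063137, 452.839458) px
  c1 = (361.599286, 453.760362) px
  c2 = (355.987738, 273.101449) px
  c3 = (217.982551, 255.788821) px
Planar DLT: solve 8×8 A·h = b for H (H[2,2]=1):
  H  [+870.72263 -213.78677 +288.27571]
  H  [+215.84398 +699.15392 +352.68593]
  H  [+0.46669 -0.67770 +1.00000]
B = K⁻¹H; ‖b₁‖=1.643336, ‖b₂‖=1.643336; λ = 2/(‖b₁‖+‖b₂‖) = 0.608518, sign → tz>0 ⇒ λ=+0.608518
r₁ = λ·B[:,0] = (+0.95171,+0.11660,+0.28399); r₂ = λ·B[:,1] = (+0.01145,+0.91093,-0.41239)
r₃ = r₁×r₂ = (-0.30678,+0.39573,+0.86561); SVD([r₁ r₂ r₃]) → R = UVᵀ:
  R  [+0.95171 +0.01145 -0.30678]
  R  [+0.11660 +0.91093 +0.39573]
  R  [+0.28399 -0.41239 +0.86561]
t = (-0.05295, +0.13270, +0.60852) m
tr R = 2.728256; θ = arccos((tr R − 1)/2) = 0.527381 rad = 30.217°
axis k = ((R−Rᵀ)₃₂, (R−Rᵀ)₁₃, (R−Rᵀ)₂₁) / (2 sinθ) = (-0.802868, -0.586932, +0.104467)
rvec = θ·k = (-0.423418, -0.309537, +0.055094)

rvec=(-0.4234, -0.3095, 0.0551) tvec=(-0.0530, 0.1327, 0.6085)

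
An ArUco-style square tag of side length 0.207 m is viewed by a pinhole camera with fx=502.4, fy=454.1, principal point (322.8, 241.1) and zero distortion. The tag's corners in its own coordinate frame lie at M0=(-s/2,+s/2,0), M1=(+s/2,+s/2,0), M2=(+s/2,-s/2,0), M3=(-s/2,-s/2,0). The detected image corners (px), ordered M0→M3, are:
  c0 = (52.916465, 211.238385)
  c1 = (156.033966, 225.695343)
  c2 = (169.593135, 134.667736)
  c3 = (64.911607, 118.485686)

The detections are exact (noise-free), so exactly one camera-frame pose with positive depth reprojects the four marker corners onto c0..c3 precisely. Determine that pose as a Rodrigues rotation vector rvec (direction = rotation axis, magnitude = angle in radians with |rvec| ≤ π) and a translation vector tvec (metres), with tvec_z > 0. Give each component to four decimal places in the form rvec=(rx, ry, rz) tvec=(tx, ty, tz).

Intrinsics K: fx=502.4, fy=454.1, cx=322.8, cy=241.1
Marker side s = 0.207 m; corners in marker frame (Z=0):
  M0 = (-0.1035, +0.1035, 0)
  M1 = (+0.1035, +0.1035, 0)
  M2 = (+0.1035, -0.1035, 0)
  M3 = (-0.1035, -0.1035, 0)
Detected image corners:
  c0 = (52.916465, 211.238385) px
  c1 = (156.033966, 225.695343) px
  c2 = (169.593135, 134.667736) px
  c3 = (64.911607, 118.485686) px
Planar DLT: solve 8×8 A·h = b for H (H[2,2]=1):
  H  [+510.43336 -52.64370 +111.22341]
  H  [+87.25438 +458.05999 +172.97366]
  H  [+0.07699 +0.08219 +1.00000]
B = K⁻¹H; ‖b₁‖=0.981313, ‖b₂‖=0.981313; λ = 2/(‖b₁‖+‖b₂‖) = 1.019043, sign → tz>0 ⇒ λ=+1.019043
r₁ = λ·B[:,0] = (+0.98493,+0.15415,+0.07846); r₂ = λ·B[:,1] = (-0.16059,+0.98346,+0.08375)
r₃ = r₁×r₂ = (-0.06425,-0.09509,+0.99339); SVD([r₁ r₂ r₃]) → R = UVᵀ:
  R  [+0.98493 -0.16059 -0.06425]
  R  [+0.15415 +0.98346 -0.09509]
  R  [+0.07846 +0.08375 +0.99339]
t = (-0.42915, -0.15288, +1.01904) m
tr R = 2.961781; θ = arccos((tr R − 1)/2) = 0.195809 rad = 11.219°
axis k = ((R−Rᵀ)₃₂, (R−Rᵀ)₁₃, (R−Rᵀ)₂₁) / (2 sinθ) = (+0.459615, -0.366738, +0.808862)
rvec = θ·k = (+0.089997, -0.071811, +0.158382)

rvec=(0.0900, -0.0718, 0.1584) tvec=(-0.4292, -0.1529, 1.0190)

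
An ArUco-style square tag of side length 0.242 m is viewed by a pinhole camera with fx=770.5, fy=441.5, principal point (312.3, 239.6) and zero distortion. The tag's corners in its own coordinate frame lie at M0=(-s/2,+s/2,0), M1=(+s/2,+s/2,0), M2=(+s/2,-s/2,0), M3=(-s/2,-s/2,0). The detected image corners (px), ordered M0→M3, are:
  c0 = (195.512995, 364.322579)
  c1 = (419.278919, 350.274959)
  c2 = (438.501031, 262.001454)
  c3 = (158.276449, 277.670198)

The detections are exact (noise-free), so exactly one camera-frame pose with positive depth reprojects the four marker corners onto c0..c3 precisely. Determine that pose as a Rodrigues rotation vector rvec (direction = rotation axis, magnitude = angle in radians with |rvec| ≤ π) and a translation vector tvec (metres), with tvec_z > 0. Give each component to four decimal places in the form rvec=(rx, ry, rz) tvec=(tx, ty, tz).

rvec=(0.7566, -0.0923, -0.0660) tvec=(-0.0074, 0.1330, 0.7453)

Intrinsics K: fx=770.5, fy=441.5, cx=312.3, cy=239.6
Marker side s = 0.242 m; corners in marker frame (Z=0):
  M0 = (-0.1210, +0.1210, 0)
  M1 = (+0.1210, +0.1210, 0)
  M2 = (+0.1210, -0.1210, 0)
  M3 = (-0.1210, -0.1210, 0)
Detected image corners:
  c0 = (195.512995, 364.322579) px
  c1 = (419.278919, 350.274959) px
  c2 = (438.501031, 262.001454) px
  c3 = (158.276449, 277.670198) px
Planar DLT: solve 8×8 A·h = b for H (H[2,2]=1):
  H  [+1052.56727 +315.64104 +304.61798]
  H  [-35.87564 +650.85513 +318.37898]
  H  [+0.08020 +0.92295 +1.00000]
B = K⁻¹H; ‖b₁‖=1.341801, ‖b₂‖=1.341801; λ = 2/(‖b₁‖+‖b₂‖) = 0.745267, sign → tz>0 ⇒ λ=+0.745267
r₁ = λ·B[:,0] = (+0.99387,-0.09300,+0.05977); r₂ = λ·B[:,1] = (+0.02651,+0.72538,+0.68784)
r₃ = r₁×r₂ = (-0.10732,-0.68204,+0.72340); SVD([r₁ r₂ r₃]) → R = UVᵀ:
  R  [+0.99387 +0.02651 -0.10732]
  R  [-0.09300 +0.72538 -0.68204]
  R  [+0.05977 +0.68784 +0.72340]
t = (-0.00743, +0.13298, +0.74527) m
tr R = 2.442645; θ = arccos((tr R − 1)/2) = 0.765086 rad = 43.836°
axis k = ((R−Rᵀ)₃₂, (R−Rᵀ)₁₃, (R−Rᵀ)₂₁) / (2 sinθ) = (+0.988942, -0.120626, -0.086272)
rvec = θ·k = (+0.756626, -0.092290, -0.066005)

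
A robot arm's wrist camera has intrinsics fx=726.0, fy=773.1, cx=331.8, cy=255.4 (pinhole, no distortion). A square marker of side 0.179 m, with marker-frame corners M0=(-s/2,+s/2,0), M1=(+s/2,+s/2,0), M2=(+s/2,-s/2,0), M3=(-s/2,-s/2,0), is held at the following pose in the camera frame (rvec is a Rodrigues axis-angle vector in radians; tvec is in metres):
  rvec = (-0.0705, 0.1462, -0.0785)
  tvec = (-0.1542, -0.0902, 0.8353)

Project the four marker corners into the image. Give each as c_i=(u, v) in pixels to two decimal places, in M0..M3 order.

c0=(128.19, 261.14) c1=(278.93, 247.21) c2=(268.37, 81.40) c3=(120.33, 100.07)

Intrinsics K: fx=726.0, fy=773.1, cx=331.8, cy=255.4
Marker side s = 0.179 m; corners in marker frame (Z=0):
  M0 = (-0.0895, +0.0895, 0)
  M1 = (+0.0895, +0.0895, 0)
  M2 = (+0.0895, -0.0895, 0)
  M3 = (-0.0895, -0.0895, 0)
rvec = (-0.0705, 0.1462, -0.0785), |rvec| = θ = 0.18030 rad = 10.330°
Rodrigues: sinθ=0.17932, 1−cosθ=0.01621; R = I + sinθ·[k]× + (1−cosθ)·[k]×²:
    [+0.98627 +0.07294 +0.14817]
    [-0.08321 +0.99445 +0.06440]
    [-0.14265 -0.07584 +0.98686]
t = (-0.1542, -0.0902, 0.8353) m
M0: Pc = R·M0+t = (-0.23594, +0.00625, +0.84128); u = 726.0·(-0.23594)/0.84128 + 331.8 = 128.1877, v = 773.1·(+0.00625)/0.84128 + 255.4 = 261.1443
M1: Pc = R·M1+t = (-0.05940, -0.00864, +0.81575); u = 726.0·(-0.05940)/0.81575 + 331.8 = 278.9339, v = 773.1·(-0.00864)/0.81575 + 255.4 = 247.2073
M2: Pc = R·M2+t = (-0.07246, -0.18665, +0.82932); u = 726.0·(-0.07246)/0.82932 + 331.8 = 268.3703, v = 773.1·(-0.18665)/0.82932 + 255.4 = 81.4024
M3: Pc = R·M3+t = (-0.24900, -0.17176, +0.85485); u = 726.0·(-0.24900)/0.85485 + 331.8 = 120.3335, v = 773.1·(-0.17176)/0.85485 + 255.4 = 100.0706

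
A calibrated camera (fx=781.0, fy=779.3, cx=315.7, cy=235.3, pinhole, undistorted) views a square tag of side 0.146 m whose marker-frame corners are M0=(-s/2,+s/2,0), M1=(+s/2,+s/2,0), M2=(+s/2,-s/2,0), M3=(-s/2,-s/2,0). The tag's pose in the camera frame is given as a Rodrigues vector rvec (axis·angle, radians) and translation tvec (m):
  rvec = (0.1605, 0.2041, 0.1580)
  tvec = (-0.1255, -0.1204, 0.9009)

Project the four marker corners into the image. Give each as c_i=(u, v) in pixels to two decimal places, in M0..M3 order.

c0=(141.99, 183.38) c1=(259.21, 203.52) c2=(275.74, 75.76) c3=(154.71, 58.95)

Intrinsics K: fx=781.0, fy=779.3, cx=315.7, cy=235.3
Marker side s = 0.146 m; corners in marker frame (Z=0):
  M0 = (-0.0730, +0.0730, 0)
  M1 = (+0.0730, +0.0730, 0)
  M2 = (+0.0730, -0.0730, 0)
  M3 = (-0.0730, -0.0730, 0)
rvec = (0.1605, 0.2041, 0.1580), |rvec| = θ = 0.30394 rad = 17.415°
Rodrigues: sinθ=0.29928, 1−cosθ=0.04584; R = I + sinθ·[k]× + (1−cosθ)·[k]×²:
    [+0.96695 -0.13933 +0.21355]
    [+0.17183 +0.97483 -0.14204]
    [-0.18839 +0.17404 +0.96655]
t = (-0.1255, -0.1204, 0.9009) m
M0: Pc = R·M0+t = (-0.20626, -0.06178, +0.92736); u = 781.0·(-0.20626)/0.92736 + 315.7 = 141.9943, v = 779.3·(-0.06178)/0.92736 + 235.3 = 183.3827
M1: Pc = R·M1+t = (-0.06508, -0.03669, +0.89985); u = 781.0·(-0.06508)/0.89985 + 315.7 = 259.2125, v = 779.3·(-0.03669)/0.89985 + 235.3 = 203.5223
M2: Pc = R·M2+t = (-0.04474, -0.17902, +0.87444); u = 781.0·(-0.04474)/0.87444 + 315.7 = 275.7389, v = 779.3·(-0.17902)/0.87444 + 235.3 = 75.7589
M3: Pc = R·M3+t = (-0.18592, -0.20411, +0.90195); u = 781.0·(-0.18592)/0.90195 + 315.7 = 154.7144, v = 779.3·(-0.20411)/0.90195 + 235.3 = 58.9481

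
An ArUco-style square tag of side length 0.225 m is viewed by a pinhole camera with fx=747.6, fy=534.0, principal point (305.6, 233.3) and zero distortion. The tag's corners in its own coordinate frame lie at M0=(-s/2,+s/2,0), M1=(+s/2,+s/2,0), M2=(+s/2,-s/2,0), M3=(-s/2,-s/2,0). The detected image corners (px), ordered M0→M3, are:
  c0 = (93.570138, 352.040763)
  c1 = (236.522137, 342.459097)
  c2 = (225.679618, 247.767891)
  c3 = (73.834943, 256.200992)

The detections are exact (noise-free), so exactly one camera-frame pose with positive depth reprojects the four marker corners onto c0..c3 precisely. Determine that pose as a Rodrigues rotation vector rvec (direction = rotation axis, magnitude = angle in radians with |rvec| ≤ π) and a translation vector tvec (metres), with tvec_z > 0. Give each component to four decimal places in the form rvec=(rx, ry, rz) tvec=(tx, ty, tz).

Intrinsics K: fx=747.6, fy=534.0, cx=305.6, cy=233.3
Marker side s = 0.225 m; corners in marker frame (Z=0):
  M0 = (-0.1125, +0.1125, 0)
  M1 = (+0.1125, +0.1125, 0)
  M2 = (+0.1125, -0.1125, 0)
  M3 = (-0.1125, -0.1125, 0)
Detected image corners:
  c0 = (93.570138, 352.040763) px
  c1 = (236.522137, 342.459097) px
  c2 = (225.679618, 247.767891) px
  c3 = (73.834943, 256.200992) px
Planar DLT: solve 8×8 A·h = b for H (H[2,2]=1):
  H  [+666.82974 +108.70573 +158.27345]
  H  [-16.68636 +501.28894 +300.97099]
  H  [+0.07817 +0.26003 +1.00000]
B = K⁻¹H; ‖b₁‖=0.866025, ‖b₂‖=0.866025; λ = 2/(‖b₁‖+‖b₂‖) = 1.154701, sign → tz>0 ⇒ λ=+1.154701
r₁ = λ·B[:,0] = (+0.99305,-0.07552,+0.09026); r₂ = λ·B[:,1] = (+0.04516,+0.95279,+0.30026)
r₃ = r₁×r₂ = (-0.10868,-0.29409,+0.94958); SVD([r₁ r₂ r₃]) → R = UVᵀ:
  R  [+0.99305 +0.04516 -0.10868]
  R  [-0.07552 +0.95279 -0.29409]
  R  [+0.09026 +0.30026 +0.94958]
t = (-0.22755, +0.14633, +1.15470) m
tr R = 2.895418; θ = arccos((tr R − 1)/2) = 0.324818 rad = 18.611°
axis k = ((R−Rᵀ)₃₂, (R−Rᵀ)₁₃, (R−Rᵀ)₂₁) / (2 sinθ) = (+0.931184, -0.311684, -0.189074)
rvec = θ·k = (+0.302465, -0.101241, -0.061415)

rvec=(0.3025, -0.1012, -0.0614) tvec=(-0.2276, 0.1463, 1.1547)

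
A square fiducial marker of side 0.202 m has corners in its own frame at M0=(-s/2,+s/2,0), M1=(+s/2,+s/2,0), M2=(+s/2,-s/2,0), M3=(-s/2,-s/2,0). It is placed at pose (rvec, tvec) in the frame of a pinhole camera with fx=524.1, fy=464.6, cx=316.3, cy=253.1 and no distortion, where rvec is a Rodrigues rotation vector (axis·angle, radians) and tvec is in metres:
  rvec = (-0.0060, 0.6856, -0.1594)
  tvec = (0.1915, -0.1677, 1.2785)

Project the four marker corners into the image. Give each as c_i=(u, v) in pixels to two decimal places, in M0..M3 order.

c0=(366.94, 234.70) c1=(439.02, 221.23) c2=(425.30, 145.59) c3=(355.14, 166.08)

Intrinsics K: fx=524.1, fy=464.6, cx=316.3, cy=253.1
Marker side s = 0.202 m; corners in marker frame (Z=0):
  M0 = (-0.1010, +0.1010, 0)
  M1 = (+0.1010, +0.1010, 0)
  M2 = (+0.1010, -0.1010, 0)
  M3 = (-0.1010, -0.1010, 0)
rvec = (-0.0060, 0.6856, -0.1594), |rvec| = θ = 0.70391 rad = 40.331°
Rodrigues: sinθ=0.64720, 1−cosθ=0.23768; R = I + sinθ·[k]× + (1−cosθ)·[k]×²:
    [+0.76233 +0.14459 +0.63083]
    [-0.14853 +0.98779 -0.04691]
    [-0.62991 -0.05794 +0.77450]
t = (0.1915, -0.1677, 1.2785) m
M0: Pc = R·M0+t = (+0.12911, -0.05293, +1.33627); u = 524.1·(+0.12911)/1.33627 + 316.3 = 366.9374, v = 464.6·(-0.05293)/1.33627 + 253.1 = 234.6967
M1: Pc = R·M1+t = (+0.28310, -0.08293, +1.20903); u = 524.1·(+0.28310)/1.20903 + 316.3 = 439.0202, v = 464.6·(-0.08293)/1.20903 + 253.1 = 221.2303
M2: Pc = R·M2+t = (+0.25389, -0.28247, +1.22073); u = 524.1·(+0.25389)/1.22073 + 316.3 = 425.3044, v = 464.6·(-0.28247)/1.22073 + 253.1 = 145.5947
M3: Pc = R·M3+t = (+0.09990, -0.25247, +1.34797); u = 524.1·(+0.09990)/1.34797 + 316.3 = 355.1422, v = 464.6·(-0.25247)/1.34797 + 253.1 = 166.0838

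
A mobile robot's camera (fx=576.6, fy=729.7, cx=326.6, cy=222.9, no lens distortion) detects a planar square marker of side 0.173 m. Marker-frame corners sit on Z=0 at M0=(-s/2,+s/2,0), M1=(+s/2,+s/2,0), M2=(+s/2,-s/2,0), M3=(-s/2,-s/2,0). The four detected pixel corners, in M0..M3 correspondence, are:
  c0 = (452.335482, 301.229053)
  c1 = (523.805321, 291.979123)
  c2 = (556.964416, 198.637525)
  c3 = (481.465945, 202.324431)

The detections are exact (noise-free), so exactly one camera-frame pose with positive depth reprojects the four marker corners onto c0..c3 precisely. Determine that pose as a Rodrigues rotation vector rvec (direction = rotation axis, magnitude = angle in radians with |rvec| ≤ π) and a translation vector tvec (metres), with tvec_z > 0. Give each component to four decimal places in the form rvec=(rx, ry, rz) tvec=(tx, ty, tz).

rvec=(0.5718, -0.4085, 0.0757) tvec=(0.3330, 0.0408, 1.0812)

Intrinsics K: fx=576.6, fy=729.7, cx=326.6, cy=222.9
Marker side s = 0.173 m; corners in marker frame (Z=0):
  M0 = (-0.0865, +0.0865, 0)
  M1 = (+0.0865, +0.0865, 0)
  M2 = (+0.0865, -0.0865, 0)
  M3 = (-0.0865, -0.0865, 0)
Detected image corners:
  c0 = (452.335482, 301.229053) px
  c1 = (523.805321, 291.979123) px
  c2 = (556.964416, 198.637525) px
  c3 = (481.465945, 202.324431) px
Planar DLT: solve 8×8 A·h = b for H (H[2,2]=1):
  H  [+608.77461 +57.39699 +504.17099]
  H  [+52.99572 +672.46414 +250.40293]
  H  [+0.36630 +0.47215 +1.00000]
B = K⁻¹H; ‖b₁‖=0.924858, ‖b₂‖=0.924858; λ = 2/(‖b₁‖+‖b₂‖) = 1.081247, sign → tz>0 ⇒ λ=+1.081247
r₁ = λ·B[:,0] = (+0.91724,-0.04246,+0.39606); r₂ = λ·B[:,1] = (-0.18153,+0.84049,+0.51051)
r₃ = r₁×r₂ = (-0.35456,-0.54016,+0.76323); SVD([r₁ r₂ r₃]) → R = UVᵀ:
  R  [+0.91724 -0.18153 -0.35456]
  R  [-0.04246 +0.84049 -0.54016]
  R  [+0.39606 +0.51051 +0.76323]
t = (+0.33298, +0.04075, +1.08125) m
tr R = 2.520960; θ = arccos((tr R − 1)/2) = 0.706745 rad = 40.493°
axis k = ((R−Rᵀ)₃₂, (R−Rᵀ)₁₃, (R−Rᵀ)₂₁) / (2 sinθ) = (+0.808998, -0.577975, +0.107086)
rvec = θ·k = (+0.571755, -0.408481, +0.075682)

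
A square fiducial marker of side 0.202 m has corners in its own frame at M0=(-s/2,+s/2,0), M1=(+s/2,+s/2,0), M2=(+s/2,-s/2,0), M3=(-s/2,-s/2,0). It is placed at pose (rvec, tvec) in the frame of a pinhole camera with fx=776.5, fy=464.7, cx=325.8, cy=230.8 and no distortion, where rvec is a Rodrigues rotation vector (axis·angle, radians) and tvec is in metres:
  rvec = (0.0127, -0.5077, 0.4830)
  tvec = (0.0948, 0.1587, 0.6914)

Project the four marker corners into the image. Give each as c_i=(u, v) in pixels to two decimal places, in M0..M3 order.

c0=(291.96, 380.37) c1=(461.02, 417.76) c2=(550.80, 301.22) c3=(400.29, 248.15)

Intrinsics K: fx=776.5, fy=464.7, cx=325.8, cy=230.8
Marker side s = 0.202 m; corners in marker frame (Z=0):
  M0 = (-0.1010, +0.1010, 0)
  M1 = (+0.1010, +0.1010, 0)
  M2 = (+0.1010, -0.1010, 0)
  M3 = (-0.1010, -0.1010, 0)
rvec = (0.0127, -0.5077, 0.4830), |rvec| = θ = 0.70086 rad = 40.157°
Rodrigues: sinθ=0.64488, 1−cosθ=0.23571; R = I + sinθ·[k]× + (1−cosθ)·[k]×²:
    [+0.76436 -0.44751 -0.46420]
    [+0.44132 +0.88798 -0.12936]
    [+0.47009 -0.10599 +0.87623]
t = (0.0948, 0.1587, 0.6914) m
M0: Pc = R·M0+t = (-0.02760, +0.20381, +0.63322); u = 776.5·(-0.02760)/0.63322 + 325.8 = 291.9555, v = 464.7·(+0.20381)/0.63322 + 230.8 = 380.3719
M1: Pc = R·M1+t = (+0.12680, +0.29296, +0.72817); u = 776.5·(+0.12680)/0.72817 + 325.8 = 461.0173, v = 464.7·(+0.29296)/0.72817 + 230.8 = 417.7582
M2: Pc = R·M2+t = (+0.21720, +0.11359, +0.74958); u = 776.5·(+0.21720)/0.74958 + 325.8 = 550.7987, v = 464.7·(+0.11359)/0.74958 + 230.8 = 301.2183
M3: Pc = R·M3+t = (+0.06280, +0.02444, +0.65463); u = 776.5·(+0.06280)/0.65463 + 325.8 = 400.2894, v = 464.7·(+0.02444)/0.65463 + 230.8 = 248.1498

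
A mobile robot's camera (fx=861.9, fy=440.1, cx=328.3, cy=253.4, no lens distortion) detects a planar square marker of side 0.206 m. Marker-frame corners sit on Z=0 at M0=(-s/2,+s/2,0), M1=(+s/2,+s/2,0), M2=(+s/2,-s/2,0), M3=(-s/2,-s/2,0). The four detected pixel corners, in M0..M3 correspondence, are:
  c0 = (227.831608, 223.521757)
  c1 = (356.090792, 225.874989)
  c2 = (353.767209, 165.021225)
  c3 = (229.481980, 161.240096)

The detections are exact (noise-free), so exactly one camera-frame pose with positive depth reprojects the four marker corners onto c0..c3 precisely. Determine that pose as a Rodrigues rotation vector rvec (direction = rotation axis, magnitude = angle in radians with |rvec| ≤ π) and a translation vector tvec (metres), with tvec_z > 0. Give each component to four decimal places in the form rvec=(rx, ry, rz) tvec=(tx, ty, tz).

rvec=(-0.2159, -0.1707, 0.0065) tvec=(-0.0579, -0.1902, 1.3961)

Intrinsics K: fx=861.9, fy=440.1, cx=328.3, cy=253.4
Marker side s = 0.206 m; corners in marker frame (Z=0):
  M0 = (-0.1030, +0.1030, 0)
  M1 = (+0.1030, +0.1030, 0)
  M2 = (+0.1030, -0.1030, 0)
  M3 = (-0.1030, -0.1030, 0)
Detected image corners:
  c0 = (227.831608, 223.521757) px
  c1 = (356.090792, 225.874989) px
  c2 = (353.767209, 165.021225) px
  c3 = (229.481980, 161.240096) px
Planar DLT: solve 8×8 A·h = b for H (H[2,2]=1):
  H  [+647.89644 -42.91828 +292.57198]
  H  [+38.25450 +269.14234 +193.44808]
  H  [+0.12021 -0.15309 +1.00000]
B = K⁻¹H; ‖b₁‖=0.716300, ‖b₂‖=0.716300; λ = 2/(‖b₁‖+‖b₂‖) = 1.396064, sign → tz>0 ⇒ λ=+1.396064
r₁ = λ·B[:,0] = (+0.98551,+0.02472,+0.16782); r₂ = λ·B[:,1] = (+0.01189,+0.97682,-0.21373)
r₃ = r₁×r₂ = (-0.16922,+0.21263,+0.96237); SVD([r₁ r₂ r₃]) → R = UVᵀ:
  R  [+0.98551 +0.01189 -0.16922]
  R  [+0.02472 +0.97682 +0.21263]
  R  [+0.16782 -0.21373 +0.96237]
t = (-0.05787, -0.19018, +1.39606) m
tr R = 2.924698; θ = arccos((tr R − 1)/2) = 0.275281 rad = 15.772°
axis k = ((R−Rᵀ)₃₂, (R−Rᵀ)₁₃, (R−Rᵀ)₂₁) / (2 sinθ) = (-0.784270, -0.619971, +0.023597)
rvec = θ·k = (-0.215894, -0.170666, +0.006496)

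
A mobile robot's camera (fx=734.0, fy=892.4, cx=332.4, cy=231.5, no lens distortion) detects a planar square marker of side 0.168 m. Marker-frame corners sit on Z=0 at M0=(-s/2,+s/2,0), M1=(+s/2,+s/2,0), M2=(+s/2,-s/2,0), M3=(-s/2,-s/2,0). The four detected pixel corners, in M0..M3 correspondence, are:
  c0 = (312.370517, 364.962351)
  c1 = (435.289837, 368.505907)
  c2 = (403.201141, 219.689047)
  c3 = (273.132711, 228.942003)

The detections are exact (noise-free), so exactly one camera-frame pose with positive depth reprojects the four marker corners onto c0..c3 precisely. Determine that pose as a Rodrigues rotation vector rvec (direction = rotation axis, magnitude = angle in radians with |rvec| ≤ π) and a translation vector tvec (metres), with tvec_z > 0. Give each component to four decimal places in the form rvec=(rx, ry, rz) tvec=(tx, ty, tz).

Intrinsics K: fx=734.0, fy=892.4, cx=332.4, cy=231.5
Marker side s = 0.168 m; corners in marker frame (Z=0):
  M0 = (-0.0840, +0.0840, 0)
  M1 = (+0.0840, +0.0840, 0)
  M2 = (+0.0840, -0.0840, 0)
  M3 = (-0.0840, -0.0840, 0)
Detected image corners:
  c0 = (312.370517, 364.962351) px
  c1 = (435.289837, 368.505907) px
  c2 = (403.201141, 219.689047) px
  c3 = (273.132711, 228.942003) px
Planar DLT: solve 8×8 A·h = b for H (H[2,2]=1):
  H  [+565.13226 +385.68813 +353.93439]
  H  [-170.62810 +989.22088 +298.48565]
  H  [-0.52512 +0.48446 +1.00000]
B = K⁻¹H; ‖b₁‖=1.137679, ‖b₂‖=1.137679; λ = 2/(‖b₁‖+‖b₂‖) = 0.878982, sign → tz>0 ⇒ λ=+0.878982
r₁ = λ·B[:,0] = (+0.88579,-0.04833,-0.46157); r₂ = λ·B[:,1] = (+0.26903,+0.86388,+0.42583)
r₃ = r₁×r₂ = (+0.37816,-0.50137,+0.77821); SVD([r₁ r₂ r₃]) → R = UVᵀ:
  R  [+0.88579 +0.26903 +0.37816]
  R  [-0.04833 +0.86388 -0.50137]
  R  [-0.46157 +0.42583 +0.77821]
t = (+0.02579, +0.06598, +0.87898) m
tr R = 2.527881; θ = arccos((tr R − 1)/2) = 0.701398 rad = 40.187°
axis k = ((R−Rᵀ)₃₂, (R−Rᵀ)₁₃, (R−Rᵀ)₂₁) / (2 sinθ) = (+0.718447, +0.650667, -0.245900)
rvec = θ·k = (+0.503918, +0.456377, -0.172474)

rvec=(0.5039, 0.4564, -0.1725) tvec=(0.0258, 0.0660, 0.8790)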